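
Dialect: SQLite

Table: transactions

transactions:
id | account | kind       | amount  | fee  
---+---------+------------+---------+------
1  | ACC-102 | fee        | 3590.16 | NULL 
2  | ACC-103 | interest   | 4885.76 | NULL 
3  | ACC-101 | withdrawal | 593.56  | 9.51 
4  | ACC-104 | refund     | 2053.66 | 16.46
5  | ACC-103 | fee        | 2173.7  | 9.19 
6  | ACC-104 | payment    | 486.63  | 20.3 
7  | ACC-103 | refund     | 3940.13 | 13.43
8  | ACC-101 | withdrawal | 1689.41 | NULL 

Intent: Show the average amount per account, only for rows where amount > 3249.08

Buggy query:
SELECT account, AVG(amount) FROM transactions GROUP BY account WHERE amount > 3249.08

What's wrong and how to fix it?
Bug: Row-level WHERE must come before GROUP BY in the clause order

Fix: Move the WHERE clause before GROUP BY

Corrected query:
SELECT account, AVG(amount) FROM transactions WHERE amount > 3249.08 GROUP BY account

Result:
account | AVG(amount)
--------+------------
ACC-102 | 3590.16    
ACC-103 | 4412.945   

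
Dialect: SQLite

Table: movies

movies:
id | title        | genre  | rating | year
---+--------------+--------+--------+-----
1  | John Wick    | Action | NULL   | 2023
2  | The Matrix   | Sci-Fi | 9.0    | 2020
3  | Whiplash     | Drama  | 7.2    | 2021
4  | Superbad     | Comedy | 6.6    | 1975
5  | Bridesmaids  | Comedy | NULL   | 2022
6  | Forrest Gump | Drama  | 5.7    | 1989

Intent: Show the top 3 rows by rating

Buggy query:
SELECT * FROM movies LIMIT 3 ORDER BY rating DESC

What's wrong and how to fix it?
Bug: LIMIT must come after ORDER BY

Fix: Sort with ORDER BY, then apply LIMIT

Corrected query:
SELECT * FROM movies ORDER BY rating DESC LIMIT 3

Result:
id | title      | genre  | rating | year
---+------------+--------+--------+-----
2  | The Matrix | Sci-Fi | 9      | 2020
3  | Whiplash   | Drama  | 7.2    | 2021
4  | Superbad   | Comedy | 6.6    | 1975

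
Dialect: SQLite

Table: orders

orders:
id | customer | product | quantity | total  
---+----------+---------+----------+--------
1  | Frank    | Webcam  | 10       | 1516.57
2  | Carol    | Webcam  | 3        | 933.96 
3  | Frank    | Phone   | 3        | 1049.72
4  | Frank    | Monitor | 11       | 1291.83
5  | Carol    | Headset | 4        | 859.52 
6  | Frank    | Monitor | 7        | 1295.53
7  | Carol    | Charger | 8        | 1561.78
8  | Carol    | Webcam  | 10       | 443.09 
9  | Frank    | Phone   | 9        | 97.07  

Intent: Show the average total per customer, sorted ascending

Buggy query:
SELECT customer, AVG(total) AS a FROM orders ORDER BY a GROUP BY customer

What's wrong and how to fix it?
Bug: GROUP BY must precede ORDER BY

Fix: Move ORDER BY to the end, after GROUP BY

Corrected query:
SELECT customer, AVG(total) AS a FROM orders GROUP BY customer ORDER BY a

Result:
customer | a       
---------+---------
Carol    | 949.5875
Frank    | 1050.144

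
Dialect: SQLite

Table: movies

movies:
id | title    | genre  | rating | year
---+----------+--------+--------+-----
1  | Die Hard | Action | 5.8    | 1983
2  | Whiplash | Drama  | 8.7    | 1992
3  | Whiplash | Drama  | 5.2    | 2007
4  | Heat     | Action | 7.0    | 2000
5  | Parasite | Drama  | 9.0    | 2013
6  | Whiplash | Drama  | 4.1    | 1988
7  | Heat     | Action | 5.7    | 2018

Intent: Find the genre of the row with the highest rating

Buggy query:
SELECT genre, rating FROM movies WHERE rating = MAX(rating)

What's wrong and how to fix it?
Bug: WHERE is evaluated per row; an aggregate over the whole table isn't defined there

Fix: Use a subquery: WHERE rating = (SELECT MAX(rating) FROM movies)

Corrected query:
SELECT genre, rating FROM movies WHERE rating = (SELECT MAX(rating) FROM movies)

Result:
genre | rating
------+-------
Drama | 9     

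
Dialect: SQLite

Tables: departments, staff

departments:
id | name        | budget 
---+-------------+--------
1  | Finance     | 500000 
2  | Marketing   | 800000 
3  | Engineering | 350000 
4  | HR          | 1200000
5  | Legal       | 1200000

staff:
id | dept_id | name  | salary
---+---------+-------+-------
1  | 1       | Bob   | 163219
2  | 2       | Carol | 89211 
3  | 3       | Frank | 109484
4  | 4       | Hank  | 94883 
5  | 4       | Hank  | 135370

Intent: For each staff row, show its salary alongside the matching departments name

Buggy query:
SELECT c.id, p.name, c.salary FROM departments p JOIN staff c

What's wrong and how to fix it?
Bug: Missing join condition: each staff row is matched to all departments rows instead of just its own

Fix: Specify the join condition linking the foreign key to the parent id

Corrected query:
SELECT c.id, p.name, c.salary FROM departments p JOIN staff c ON c.dept_id = p.id

Result:
id | name        | salary
---+-------------+-------
1  | Finance     | 163219
2  | Marketing   | 89211 
3  | Engineering | 109484
4  | HR          | 94883 
5  | HR          | 135370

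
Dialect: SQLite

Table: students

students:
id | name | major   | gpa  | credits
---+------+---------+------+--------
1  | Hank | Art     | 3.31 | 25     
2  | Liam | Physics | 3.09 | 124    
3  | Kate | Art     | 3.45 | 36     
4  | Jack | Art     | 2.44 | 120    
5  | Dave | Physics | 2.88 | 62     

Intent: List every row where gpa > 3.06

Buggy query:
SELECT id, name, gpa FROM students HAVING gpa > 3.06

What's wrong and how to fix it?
Bug: HAVING filters the output of aggregation, but this query has no GROUP BY and no aggregate functions, so SQLite rejects it (HAVING clause on a non-aggregate query); the condition here is per row

Fix: Use WHERE for row-level filtering

Corrected query:
SELECT id, name, gpa FROM students WHERE gpa > 3.06

Result:
id | name | gpa 
---+------+-----
1  | Hank | 3.31
2  | Liam | 3.09
3  | Kate | 3.45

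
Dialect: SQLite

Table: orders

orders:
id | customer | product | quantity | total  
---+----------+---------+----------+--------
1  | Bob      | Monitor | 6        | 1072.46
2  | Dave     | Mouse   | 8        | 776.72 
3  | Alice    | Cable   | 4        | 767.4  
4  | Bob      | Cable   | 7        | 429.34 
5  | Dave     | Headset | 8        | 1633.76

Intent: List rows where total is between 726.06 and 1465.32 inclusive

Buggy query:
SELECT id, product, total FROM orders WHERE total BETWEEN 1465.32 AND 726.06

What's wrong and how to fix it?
Bug: BETWEEN expects the lower bound first; with 1465.32 AND 726.06 the range is empty

Fix: Swap the bounds so the smaller value comes first

Corrected query:
SELECT id, product, total FROM orders WHERE total BETWEEN 726.06 AND 1465.32

Result:
id | product | total  
---+---------+--------
1  | Monitor | 1072.46
2  | Mouse   | 776.72 
3  | Cable   | 767.4  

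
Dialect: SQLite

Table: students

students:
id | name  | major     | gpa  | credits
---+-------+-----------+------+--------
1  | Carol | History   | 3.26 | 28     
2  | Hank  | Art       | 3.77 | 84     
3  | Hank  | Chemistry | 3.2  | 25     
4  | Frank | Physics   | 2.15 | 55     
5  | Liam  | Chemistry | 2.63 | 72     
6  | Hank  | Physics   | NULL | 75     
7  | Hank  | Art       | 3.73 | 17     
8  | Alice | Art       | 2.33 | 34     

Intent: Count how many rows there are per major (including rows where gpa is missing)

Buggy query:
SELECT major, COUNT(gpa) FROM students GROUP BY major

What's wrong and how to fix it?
Bug: COUNT(column) counts non-NULL values only; rows with NULL gpa aren't counted

Fix: Use COUNT(*) to count all rows regardless of NULL

Corrected query:
SELECT major, COUNT(*) FROM students GROUP BY major

Result:
major     | COUNT(*)
----------+---------
Art       | 3       
Chemistry | 2       
History   | 1       
Physics   | 2       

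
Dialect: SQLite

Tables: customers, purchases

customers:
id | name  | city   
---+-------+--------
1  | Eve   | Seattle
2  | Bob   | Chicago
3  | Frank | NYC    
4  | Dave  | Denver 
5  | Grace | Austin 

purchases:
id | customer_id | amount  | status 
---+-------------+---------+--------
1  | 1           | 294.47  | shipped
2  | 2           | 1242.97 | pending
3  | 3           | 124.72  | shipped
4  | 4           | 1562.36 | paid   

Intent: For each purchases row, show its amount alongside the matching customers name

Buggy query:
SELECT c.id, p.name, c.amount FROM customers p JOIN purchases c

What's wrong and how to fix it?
Bug: JOIN with no ON clause produces a cartesian product; every purchases row pairs with every customers row

Fix: Specify the join condition linking the foreign key to the parent id

Corrected query:
SELECT c.id, p.name, c.amount FROM customers p JOIN purchases c ON c.customer_id = p.id

Result:
id | name  | amount 
---+-------+--------
1  | Eve   | 294.47 
2  | Bob   | 1242.97
3  | Frank | 124.72 
4  | Dave  | 1562.36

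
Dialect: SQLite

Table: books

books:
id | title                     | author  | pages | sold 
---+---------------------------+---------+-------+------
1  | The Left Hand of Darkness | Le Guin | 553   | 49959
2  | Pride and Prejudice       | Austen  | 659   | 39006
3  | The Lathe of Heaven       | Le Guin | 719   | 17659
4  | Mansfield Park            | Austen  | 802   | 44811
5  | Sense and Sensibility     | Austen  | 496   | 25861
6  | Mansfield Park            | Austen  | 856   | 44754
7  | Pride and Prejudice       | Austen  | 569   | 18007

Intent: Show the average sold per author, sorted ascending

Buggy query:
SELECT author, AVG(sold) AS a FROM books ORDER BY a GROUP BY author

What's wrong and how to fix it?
Bug: GROUP BY must precede ORDER BY

Fix: Move ORDER BY to the end, after GROUP BY

Corrected query:
SELECT author, AVG(sold) AS a FROM books GROUP BY author ORDER BY a

Result:
author  | a      
--------+--------
Le Guin | 33809  
Austen  | 34487.8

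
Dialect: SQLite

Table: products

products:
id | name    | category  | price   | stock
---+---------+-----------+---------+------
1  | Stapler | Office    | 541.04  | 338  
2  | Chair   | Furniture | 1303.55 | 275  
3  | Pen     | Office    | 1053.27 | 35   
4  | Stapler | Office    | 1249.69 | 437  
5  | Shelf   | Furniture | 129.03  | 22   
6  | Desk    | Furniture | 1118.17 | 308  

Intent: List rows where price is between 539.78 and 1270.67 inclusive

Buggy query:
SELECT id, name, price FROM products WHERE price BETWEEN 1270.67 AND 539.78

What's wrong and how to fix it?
Bug: BETWEEN expects the lower bound first; with 1270.67 AND 539.78 the range is empty

Fix: Write BETWEEN 539.78 AND 1270.67

Corrected query:
SELECT id, name, price FROM products WHERE price BETWEEN 539.78 AND 1270.67

Result:
id | name    | price  
---+---------+--------
1  | Stapler | 541.04 
3  | Pen     | 1053.27
4  | Stapler | 1249.69
6  | Desk    | 1118.17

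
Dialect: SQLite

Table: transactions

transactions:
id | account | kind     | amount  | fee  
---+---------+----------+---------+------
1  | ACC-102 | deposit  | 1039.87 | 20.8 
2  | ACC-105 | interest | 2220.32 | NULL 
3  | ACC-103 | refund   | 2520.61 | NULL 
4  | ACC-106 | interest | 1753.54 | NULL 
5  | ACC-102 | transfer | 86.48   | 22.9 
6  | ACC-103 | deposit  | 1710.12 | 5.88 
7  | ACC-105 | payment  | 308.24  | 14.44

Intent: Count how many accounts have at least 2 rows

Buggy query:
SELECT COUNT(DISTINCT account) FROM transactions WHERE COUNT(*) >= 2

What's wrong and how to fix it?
Bug: WHERE filters individual rows, not groups, so a group-level COUNT is invalid there

Fix: Use a subquery that GROUPs and filters with HAVING, then count its rows

Corrected query:
SELECT COUNT(*) FROM (SELECT account FROM transactions GROUP BY account HAVING COUNT(*) >= 2)

Result:
COUNT(*)
--------
3       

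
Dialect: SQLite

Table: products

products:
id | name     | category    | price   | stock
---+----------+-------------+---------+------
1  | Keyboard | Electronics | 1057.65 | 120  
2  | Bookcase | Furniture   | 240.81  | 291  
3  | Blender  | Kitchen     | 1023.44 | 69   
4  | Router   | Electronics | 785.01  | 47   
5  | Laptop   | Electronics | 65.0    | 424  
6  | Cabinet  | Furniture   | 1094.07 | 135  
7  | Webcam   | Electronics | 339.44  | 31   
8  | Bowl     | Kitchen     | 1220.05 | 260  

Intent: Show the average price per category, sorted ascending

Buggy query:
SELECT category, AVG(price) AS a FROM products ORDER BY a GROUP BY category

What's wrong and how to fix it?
Bug: ORDER BY appears before GROUP BY; SQL clause order requires GROUP BY first

Fix: Reorder: SELECT … FROM … GROUP BY … ORDER BY …

Corrected query:
SELECT category, AVG(price) AS a FROM products GROUP BY category ORDER BY a

Result:
category    | a       
------------+---------
Electronics | 561.775 
Furniture   | 667.44  
Kitchen     | 1121.745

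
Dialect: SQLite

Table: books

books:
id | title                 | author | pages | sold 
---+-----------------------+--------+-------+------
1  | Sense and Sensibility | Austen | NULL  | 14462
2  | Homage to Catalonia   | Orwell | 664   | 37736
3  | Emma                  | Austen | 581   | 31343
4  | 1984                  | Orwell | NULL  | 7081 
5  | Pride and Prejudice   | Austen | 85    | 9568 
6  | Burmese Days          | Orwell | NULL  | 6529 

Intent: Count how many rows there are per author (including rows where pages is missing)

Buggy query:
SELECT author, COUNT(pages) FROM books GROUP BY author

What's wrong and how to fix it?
Bug: COUNT(pages) skips NULLs, so groups with missing pages are undercounted

Fix: Use COUNT(*) to count all rows regardless of NULL

Corrected query:
SELECT author, COUNT(*) FROM books GROUP BY author

Result:
author | COUNT(*)
-------+---------
Austen | 3       
Orwell | 3       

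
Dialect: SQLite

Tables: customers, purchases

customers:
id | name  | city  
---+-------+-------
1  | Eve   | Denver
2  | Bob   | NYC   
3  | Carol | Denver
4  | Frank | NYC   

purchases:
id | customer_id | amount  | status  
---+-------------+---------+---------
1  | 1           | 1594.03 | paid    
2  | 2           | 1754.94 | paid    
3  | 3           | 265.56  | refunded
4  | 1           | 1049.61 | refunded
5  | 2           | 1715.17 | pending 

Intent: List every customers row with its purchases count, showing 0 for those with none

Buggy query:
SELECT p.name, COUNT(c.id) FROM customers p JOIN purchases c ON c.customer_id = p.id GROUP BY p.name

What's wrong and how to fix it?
Bug: An inner join excludes parents with zero children

Fix: Switch to LEFT JOIN to retain unmatched parent rows

Corrected query:
SELECT p.name, COUNT(c.id) FROM customers p LEFT JOIN purchases c ON c.customer_id = p.id GROUP BY p.name

Result:
name  | COUNT(c.id)
------+------------
Bob   | 2          
Carol | 1          
Eve   | 2          
Frank | 0          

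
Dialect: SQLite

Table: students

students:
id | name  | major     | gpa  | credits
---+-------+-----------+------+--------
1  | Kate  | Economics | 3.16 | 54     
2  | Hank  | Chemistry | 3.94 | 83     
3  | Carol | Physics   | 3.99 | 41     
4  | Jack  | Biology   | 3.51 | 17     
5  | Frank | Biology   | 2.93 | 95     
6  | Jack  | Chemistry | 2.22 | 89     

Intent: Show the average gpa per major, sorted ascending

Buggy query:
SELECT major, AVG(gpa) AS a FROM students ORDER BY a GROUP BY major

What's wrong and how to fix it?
Bug: GROUP BY must precede ORDER BY

Fix: Reorder: SELECT … FROM … GROUP BY … ORDER BY …

Corrected query:
SELECT major, AVG(gpa) AS a FROM students GROUP BY major ORDER BY a

Result:
major     | a   
----------+-----
Chemistry | 3.08
Economics | 3.16
Biology   | 3.22
Physics   | 3.99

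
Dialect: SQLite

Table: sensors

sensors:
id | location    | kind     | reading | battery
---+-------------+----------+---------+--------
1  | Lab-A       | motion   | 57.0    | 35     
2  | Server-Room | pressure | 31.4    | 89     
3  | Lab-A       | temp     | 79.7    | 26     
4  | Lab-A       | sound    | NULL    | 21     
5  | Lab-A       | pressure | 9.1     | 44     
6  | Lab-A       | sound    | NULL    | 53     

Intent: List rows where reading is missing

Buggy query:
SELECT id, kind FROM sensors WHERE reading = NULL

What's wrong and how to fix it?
Bug: '= NULL' is always unknown in SQL three-valued logic, so no rows match

Fix: Replace '= NULL' with 'IS NULL'

Corrected query:
SELECT id, kind FROM sensors WHERE reading IS NULL

Result:
id | kind 
---+------
4  | sound
6  | sound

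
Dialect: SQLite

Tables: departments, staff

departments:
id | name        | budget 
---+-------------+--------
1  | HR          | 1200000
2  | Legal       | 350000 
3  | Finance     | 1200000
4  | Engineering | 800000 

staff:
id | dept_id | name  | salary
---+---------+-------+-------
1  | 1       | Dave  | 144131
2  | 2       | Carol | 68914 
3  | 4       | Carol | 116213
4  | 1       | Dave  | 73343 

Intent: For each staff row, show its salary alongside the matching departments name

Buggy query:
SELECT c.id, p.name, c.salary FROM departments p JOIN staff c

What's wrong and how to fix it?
Bug: Missing join condition: each staff row is matched to all departments rows instead of just its own

Fix: Specify the join condition linking the foreign key to the parent id

Corrected query:
SELECT c.id, p.name, c.salary FROM departments p JOIN staff c ON c.dept_id = p.id

Result:
id | name        | salary
---+-------------+-------
1  | HR          | 144131
2  | Legal       | 68914 
3  | Engineering | 116213
4  | HR          | 73343 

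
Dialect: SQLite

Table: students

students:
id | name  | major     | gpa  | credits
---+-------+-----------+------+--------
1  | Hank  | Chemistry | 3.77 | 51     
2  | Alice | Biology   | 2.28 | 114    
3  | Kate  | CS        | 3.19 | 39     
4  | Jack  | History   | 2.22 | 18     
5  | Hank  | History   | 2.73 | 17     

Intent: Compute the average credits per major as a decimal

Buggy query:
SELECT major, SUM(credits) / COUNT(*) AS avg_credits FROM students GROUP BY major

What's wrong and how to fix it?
Bug: Both operands are integers, so '/' performs integer division and truncates

Fix: Cast one side to REAL so the division keeps the fractional part

Corrected query:
SELECT major, SUM(credits) * 1.0 / COUNT(*) AS avg_credits FROM students GROUP BY major

Result:
major     | avg_credits
----------+------------
Biology   | 114        
CS        | 39         
Chemistry | 51         
History   | 17.5       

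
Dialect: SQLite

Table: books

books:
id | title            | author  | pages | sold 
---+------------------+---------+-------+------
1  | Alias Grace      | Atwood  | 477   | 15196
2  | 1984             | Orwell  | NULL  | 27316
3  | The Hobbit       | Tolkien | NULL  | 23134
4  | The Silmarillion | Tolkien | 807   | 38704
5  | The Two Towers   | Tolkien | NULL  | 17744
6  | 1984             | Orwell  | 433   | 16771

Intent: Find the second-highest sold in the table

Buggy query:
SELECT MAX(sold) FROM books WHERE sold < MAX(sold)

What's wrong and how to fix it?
Bug: The inner MAX is an aggregate inside WHERE, which is not allowed

Fix: Compute the overall MAX in a subquery, then take MAX of rows below it

Corrected query:
SELECT MAX(sold) FROM books WHERE sold < (SELECT MAX(sold) FROM books)

Result:
MAX(sold)
---------
27316    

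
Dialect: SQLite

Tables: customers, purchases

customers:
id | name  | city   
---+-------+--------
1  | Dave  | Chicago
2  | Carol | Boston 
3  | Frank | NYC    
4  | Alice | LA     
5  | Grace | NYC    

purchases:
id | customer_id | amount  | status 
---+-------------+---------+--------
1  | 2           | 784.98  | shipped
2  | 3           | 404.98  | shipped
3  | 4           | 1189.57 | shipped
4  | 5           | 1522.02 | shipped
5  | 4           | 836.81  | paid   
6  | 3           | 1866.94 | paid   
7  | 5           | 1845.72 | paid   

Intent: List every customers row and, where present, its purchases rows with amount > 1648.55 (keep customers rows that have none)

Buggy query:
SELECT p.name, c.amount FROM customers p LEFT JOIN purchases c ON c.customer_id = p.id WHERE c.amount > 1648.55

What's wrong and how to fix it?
Bug: A WHERE condition on the right-hand table after LEFT JOIN drops unmatched parents

Fix: Move the right-table condition into the ON clause so unmatched parents are kept

Corrected query:
SELECT p.name, c.amount FROM customers p LEFT JOIN purchases c ON c.customer_id = p.id AND c.amount > 1648.55

Result:
name  | amount 
------+--------
Dave  | NULL   
Carol | NULL   
Frank | 1866.94
Alice | NULL   
Grace | 1845.72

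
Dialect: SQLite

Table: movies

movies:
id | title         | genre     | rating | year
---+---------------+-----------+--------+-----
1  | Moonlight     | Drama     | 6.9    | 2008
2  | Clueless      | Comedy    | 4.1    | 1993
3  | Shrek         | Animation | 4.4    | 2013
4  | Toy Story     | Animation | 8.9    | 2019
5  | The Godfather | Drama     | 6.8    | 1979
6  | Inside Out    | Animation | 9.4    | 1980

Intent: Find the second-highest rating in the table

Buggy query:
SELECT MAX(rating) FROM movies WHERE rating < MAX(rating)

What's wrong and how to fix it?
Bug: MAX(rating) on the right of the comparison is an aggregate-in-WHERE error

Fix: Put the inner MAX in a scalar subquery

Corrected query:
SELECT MAX(rating) FROM movies WHERE rating < (SELECT MAX(rating) FROM movies)

Result:
MAX(rating)
-----------
8.9        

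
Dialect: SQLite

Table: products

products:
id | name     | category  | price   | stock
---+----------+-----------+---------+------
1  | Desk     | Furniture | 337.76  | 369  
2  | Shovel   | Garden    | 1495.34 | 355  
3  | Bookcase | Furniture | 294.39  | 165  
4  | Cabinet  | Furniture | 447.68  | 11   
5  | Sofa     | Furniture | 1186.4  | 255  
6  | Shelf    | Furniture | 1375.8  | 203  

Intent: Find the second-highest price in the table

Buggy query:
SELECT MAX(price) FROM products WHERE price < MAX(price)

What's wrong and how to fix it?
Bug: MAX(price) on the right of the comparison is an aggregate-in-WHERE error

Fix: Compute the overall MAX in a subquery, then take MAX of rows below it

Corrected query:
SELECT MAX(price) FROM products WHERE price < (SELECT MAX(price) FROM products)

Result:
MAX(price)
----------
1375.8    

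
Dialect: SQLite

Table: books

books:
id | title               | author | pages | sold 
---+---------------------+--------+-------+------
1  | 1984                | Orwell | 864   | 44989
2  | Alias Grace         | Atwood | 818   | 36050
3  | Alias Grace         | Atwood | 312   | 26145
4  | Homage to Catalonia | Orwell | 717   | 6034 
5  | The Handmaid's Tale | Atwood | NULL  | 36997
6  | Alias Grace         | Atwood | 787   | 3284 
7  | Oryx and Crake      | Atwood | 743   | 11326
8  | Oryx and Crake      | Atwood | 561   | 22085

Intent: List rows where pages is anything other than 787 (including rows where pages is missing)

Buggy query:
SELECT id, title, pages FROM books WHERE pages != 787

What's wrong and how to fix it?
Bug: Inequality against NULL is unknown, not true; rows with NULL are dropped

Fix: Add an explicit OR pages IS NULL to include the missing-value rows

Corrected query:
SELECT id, title, pages FROM books WHERE pages != 787 OR pages IS NULL

Result:
id | title               | pages
---+---------------------+------
1  | 1984                | 864  
2  | Alias Grace         | 818  
3  | Alias Grace         | 312  
4  | Homage to Catalonia | 717  
5  | The Handmaid's Tale | NULL 
7  | Oryx and Crake      | 743  
8  | Oryx and Crake      | 561  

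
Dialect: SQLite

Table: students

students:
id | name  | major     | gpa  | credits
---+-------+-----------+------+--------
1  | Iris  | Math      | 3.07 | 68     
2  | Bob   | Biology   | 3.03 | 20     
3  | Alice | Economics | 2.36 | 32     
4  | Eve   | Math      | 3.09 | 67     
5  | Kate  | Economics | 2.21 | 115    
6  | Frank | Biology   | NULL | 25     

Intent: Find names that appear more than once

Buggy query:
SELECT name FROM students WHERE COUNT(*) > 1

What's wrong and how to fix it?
Bug: WHERE can't reference COUNT(*); aggregates are computed after WHERE

Fix: GROUP BY name, then filter groups with HAVING COUNT(*) > 1

Corrected query:
SELECT name FROM students GROUP BY name HAVING COUNT(*) > 1

Result:
(no rows)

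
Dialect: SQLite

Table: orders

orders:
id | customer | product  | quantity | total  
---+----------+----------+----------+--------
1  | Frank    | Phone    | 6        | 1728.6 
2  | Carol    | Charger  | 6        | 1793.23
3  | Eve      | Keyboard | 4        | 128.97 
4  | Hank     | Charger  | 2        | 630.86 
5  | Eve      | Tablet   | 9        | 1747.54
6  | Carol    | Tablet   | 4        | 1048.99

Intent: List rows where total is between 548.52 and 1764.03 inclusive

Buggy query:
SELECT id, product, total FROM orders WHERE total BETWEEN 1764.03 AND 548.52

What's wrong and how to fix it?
Bug: The bounds are reversed; BETWEEN a AND b requires a <= b to match anything

Fix: Write BETWEEN 548.52 AND 1764.03

Corrected query:
SELECT id, product, total FROM orders WHERE total BETWEEN 548.52 AND 1764.03

Result:
id | product | total  
---+---------+--------
1  | Phone   | 1728.6 
4  | Charger | 630.86 
5  | Tablet  | 1747.54
6  | Tablet  | 1048.99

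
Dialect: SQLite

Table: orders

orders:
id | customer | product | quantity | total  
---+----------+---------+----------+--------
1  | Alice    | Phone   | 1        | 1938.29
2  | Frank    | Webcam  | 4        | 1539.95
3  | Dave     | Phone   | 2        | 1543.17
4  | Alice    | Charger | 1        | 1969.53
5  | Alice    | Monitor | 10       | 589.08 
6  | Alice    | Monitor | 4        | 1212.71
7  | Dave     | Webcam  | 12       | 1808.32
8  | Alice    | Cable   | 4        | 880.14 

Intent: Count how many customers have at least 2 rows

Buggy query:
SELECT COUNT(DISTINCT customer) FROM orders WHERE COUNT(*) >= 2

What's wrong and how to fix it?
Bug: WHERE filters individual rows, not groups, so a group-level COUNT is invalid there

Fix: Use a subquery that GROUPs and filters with HAVING, then count its rows

Corrected query:
SELECT COUNT(*) FROM (SELECT customer FROM orders GROUP BY customer HAVING COUNT(*) >= 2)

Result:
COUNT(*)
--------
2       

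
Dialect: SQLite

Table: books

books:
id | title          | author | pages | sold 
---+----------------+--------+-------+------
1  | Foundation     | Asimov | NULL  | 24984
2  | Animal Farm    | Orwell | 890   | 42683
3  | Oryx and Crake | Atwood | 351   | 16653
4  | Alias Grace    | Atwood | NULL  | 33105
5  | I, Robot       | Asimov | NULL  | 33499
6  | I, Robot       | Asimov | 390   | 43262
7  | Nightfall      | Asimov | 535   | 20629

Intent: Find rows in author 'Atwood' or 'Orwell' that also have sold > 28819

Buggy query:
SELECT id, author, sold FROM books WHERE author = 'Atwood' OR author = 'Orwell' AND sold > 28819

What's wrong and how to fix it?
Bug: Without parentheses, AND is evaluated before OR, so the sold filter only applies to the 'Orwell' branch

Fix: Group the OR with parentheses (or use IN), then AND the threshold

Corrected query:
SELECT id, author, sold FROM books WHERE (author = 'Atwood' OR author = 'Orwell') AND sold > 28819

Result:
id | author | sold 
---+--------+------
2  | Orwell | 42683
4  | Atwood | 33105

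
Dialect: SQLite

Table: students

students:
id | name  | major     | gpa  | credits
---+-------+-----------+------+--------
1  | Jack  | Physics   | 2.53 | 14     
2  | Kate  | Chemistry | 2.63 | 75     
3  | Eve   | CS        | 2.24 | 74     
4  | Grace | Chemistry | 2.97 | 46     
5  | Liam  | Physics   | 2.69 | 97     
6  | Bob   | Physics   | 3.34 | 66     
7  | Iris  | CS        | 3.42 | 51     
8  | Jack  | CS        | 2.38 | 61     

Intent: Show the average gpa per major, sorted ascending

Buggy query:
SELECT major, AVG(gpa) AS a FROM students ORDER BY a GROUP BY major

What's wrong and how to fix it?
Bug: GROUP BY must precede ORDER BY

Fix: Reorder: SELECT … FROM … GROUP BY … ORDER BY …

Corrected query:
SELECT major, AVG(gpa) AS a FROM students GROUP BY major ORDER BY a

Result:
major     | a       
----------+---------
CS        | 2.68    
Chemistry | 2.8     
Physics   | 2.853333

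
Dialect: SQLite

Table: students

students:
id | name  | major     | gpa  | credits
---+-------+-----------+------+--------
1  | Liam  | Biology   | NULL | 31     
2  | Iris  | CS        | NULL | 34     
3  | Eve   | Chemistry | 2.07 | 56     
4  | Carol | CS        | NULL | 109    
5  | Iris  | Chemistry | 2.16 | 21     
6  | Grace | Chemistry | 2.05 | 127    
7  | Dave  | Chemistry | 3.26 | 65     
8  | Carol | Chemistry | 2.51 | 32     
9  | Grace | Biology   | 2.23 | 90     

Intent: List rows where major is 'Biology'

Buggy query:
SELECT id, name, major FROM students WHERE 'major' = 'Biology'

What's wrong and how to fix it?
Bug: Single quotes denote string literals in SQL; the column name is being compared as a constant string

Fix: Remove the quotes around the column name (or use double quotes for an identifier)

Corrected query:
SELECT id, name, major FROM students WHERE major = 'Biology'

Result:
id | name  | major  
---+-------+--------
1  | Liam  | Biology
9  | Grace | Biology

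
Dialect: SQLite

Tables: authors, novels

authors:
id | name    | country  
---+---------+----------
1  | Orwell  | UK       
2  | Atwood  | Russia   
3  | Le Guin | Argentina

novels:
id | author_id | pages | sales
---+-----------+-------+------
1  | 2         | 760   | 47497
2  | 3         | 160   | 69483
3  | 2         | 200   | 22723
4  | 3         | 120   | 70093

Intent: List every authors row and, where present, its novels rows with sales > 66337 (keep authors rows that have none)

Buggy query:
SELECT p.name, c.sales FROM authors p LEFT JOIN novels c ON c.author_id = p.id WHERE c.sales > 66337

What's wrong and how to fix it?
Bug: A WHERE condition on the right-hand table after LEFT JOIN drops unmatched parents

Fix: Move the right-table condition into the ON clause so unmatched parents are kept

Corrected query:
SELECT p.name, c.sales FROM authors p LEFT JOIN novels c ON c.author_id = p.id AND c.sales > 66337

Result:
name    | sales
--------+------
Orwell  | NULL 
Atwood  | NULL 
Le Guin | 69483
Le Guin | 70093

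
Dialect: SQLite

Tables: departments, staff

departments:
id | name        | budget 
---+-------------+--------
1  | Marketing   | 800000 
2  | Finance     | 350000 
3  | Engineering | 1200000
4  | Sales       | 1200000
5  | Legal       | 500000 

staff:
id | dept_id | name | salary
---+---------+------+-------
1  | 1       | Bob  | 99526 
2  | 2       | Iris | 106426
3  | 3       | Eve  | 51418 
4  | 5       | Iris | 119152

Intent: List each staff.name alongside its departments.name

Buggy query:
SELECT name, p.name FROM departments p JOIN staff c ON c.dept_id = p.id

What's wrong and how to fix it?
Bug: Both tables have a 'name' column; the unqualified reference is ambiguous

Fix: Qualify the column with its table alias (c.name)

Corrected query:
SELECT c.name, p.name FROM departments p JOIN staff c ON c.dept_id = p.id

Result:
name | name       
-----+------------
Bob  | Marketing  
Iris | Finance    
Eve  | Engineering
Iris | Legal      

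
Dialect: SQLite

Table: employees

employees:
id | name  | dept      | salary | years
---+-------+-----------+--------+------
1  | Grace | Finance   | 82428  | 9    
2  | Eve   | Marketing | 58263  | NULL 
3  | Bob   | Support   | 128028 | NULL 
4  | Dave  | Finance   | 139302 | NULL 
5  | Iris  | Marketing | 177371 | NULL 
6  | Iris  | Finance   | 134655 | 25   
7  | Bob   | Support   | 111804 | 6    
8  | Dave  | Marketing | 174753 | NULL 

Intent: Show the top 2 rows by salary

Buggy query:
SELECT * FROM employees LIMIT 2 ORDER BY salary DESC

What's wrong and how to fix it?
Bug: ORDER BY cannot follow LIMIT; LIMIT is the final clause

Fix: Swap the clauses: ORDER BY first, then LIMIT

Corrected query:
SELECT * FROM employees ORDER BY salary DESC LIMIT 2

Result:
id | name | dept      | salary | years
---+------+-----------+--------+------
5  | Iris | Marketing | 177371 | NULL 
8  | Dave | Marketing | 174753 | NULL 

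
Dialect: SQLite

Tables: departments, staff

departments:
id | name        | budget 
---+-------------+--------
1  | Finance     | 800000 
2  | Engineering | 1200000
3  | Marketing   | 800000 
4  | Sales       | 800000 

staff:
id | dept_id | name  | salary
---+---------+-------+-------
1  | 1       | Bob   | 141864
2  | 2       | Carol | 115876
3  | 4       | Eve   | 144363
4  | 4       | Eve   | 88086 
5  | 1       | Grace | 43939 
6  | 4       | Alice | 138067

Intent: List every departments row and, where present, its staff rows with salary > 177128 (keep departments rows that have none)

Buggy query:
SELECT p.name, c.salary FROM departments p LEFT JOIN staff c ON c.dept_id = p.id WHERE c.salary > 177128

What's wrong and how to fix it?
Bug: Filtering c.salary in WHERE discards the NULL rows produced by LEFT JOIN, turning it into an inner join

Fix: Put 'c.salary > 177128' in the JOIN's ON clause instead of WHERE

Corrected query:
SELECT p.name, c.salary FROM departments p LEFT JOIN staff c ON c.dept_id = p.id AND c.salary > 177128

Result:
name        | salary
------------+-------
Finance     | NULL  
Engineering | NULL  
Marketing   | NULL  
Sales       | NULL  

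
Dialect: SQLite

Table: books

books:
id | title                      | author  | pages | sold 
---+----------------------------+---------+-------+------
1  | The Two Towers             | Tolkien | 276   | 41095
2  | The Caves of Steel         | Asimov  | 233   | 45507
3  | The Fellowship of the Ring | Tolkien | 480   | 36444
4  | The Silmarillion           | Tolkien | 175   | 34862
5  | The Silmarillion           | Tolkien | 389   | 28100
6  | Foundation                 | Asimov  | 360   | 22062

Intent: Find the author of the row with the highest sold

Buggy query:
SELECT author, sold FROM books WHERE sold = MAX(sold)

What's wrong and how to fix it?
Bug: MAX(sold) is an aggregate and cannot be used directly in WHERE

Fix: Use a subquery: WHERE sold = (SELECT MAX(sold) FROM books)

Corrected query:
SELECT author, sold FROM books WHERE sold = (SELECT MAX(sold) FROM books)

Result:
author | sold 
-------+------
Asimov | 45507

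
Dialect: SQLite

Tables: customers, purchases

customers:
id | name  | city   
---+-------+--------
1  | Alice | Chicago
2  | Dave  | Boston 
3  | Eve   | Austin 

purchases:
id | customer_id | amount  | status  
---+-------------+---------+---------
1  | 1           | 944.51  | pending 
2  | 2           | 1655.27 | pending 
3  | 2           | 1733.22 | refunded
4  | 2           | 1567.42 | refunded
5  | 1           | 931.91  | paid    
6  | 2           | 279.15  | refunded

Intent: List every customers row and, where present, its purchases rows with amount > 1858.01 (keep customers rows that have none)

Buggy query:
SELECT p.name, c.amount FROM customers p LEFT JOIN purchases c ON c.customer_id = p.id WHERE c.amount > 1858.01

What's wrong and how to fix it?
Bug: A WHERE condition on the right-hand table after LEFT JOIN drops unmatched parents

Fix: Put 'c.amount > 1858.01' in the JOIN's ON clause instead of WHERE

Corrected query:
SELECT p.name, c.amount FROM customers p LEFT JOIN purchases c ON c.customer_id = p.id AND c.amount > 1858.01

Result:
name  | amount
------+-------
Alice | NULL  
Dave  | NULL  
Eve   | NULL  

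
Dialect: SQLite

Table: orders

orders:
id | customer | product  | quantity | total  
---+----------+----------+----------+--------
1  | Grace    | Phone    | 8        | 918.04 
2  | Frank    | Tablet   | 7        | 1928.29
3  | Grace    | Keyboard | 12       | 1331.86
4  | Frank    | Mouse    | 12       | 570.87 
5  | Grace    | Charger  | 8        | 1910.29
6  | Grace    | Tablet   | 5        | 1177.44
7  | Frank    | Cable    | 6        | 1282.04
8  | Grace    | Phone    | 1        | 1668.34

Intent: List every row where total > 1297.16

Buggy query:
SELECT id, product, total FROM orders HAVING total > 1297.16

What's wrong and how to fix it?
Bug: This is a non-aggregate query (no GROUP BY, no aggregates), so in SQLite the HAVING clause is invalid here; a row-level condition belongs in WHERE

Fix: Use WHERE for row-level filtering

Corrected query:
SELECT id, product, total FROM orders WHERE total > 1297.16

Result:
id | product  | total  
---+----------+--------
2  | Tablet   | 1928.29
3  | Keyboard | 1331.86
5  | Charger  | 1910.29
8  | Phone    | 1668.34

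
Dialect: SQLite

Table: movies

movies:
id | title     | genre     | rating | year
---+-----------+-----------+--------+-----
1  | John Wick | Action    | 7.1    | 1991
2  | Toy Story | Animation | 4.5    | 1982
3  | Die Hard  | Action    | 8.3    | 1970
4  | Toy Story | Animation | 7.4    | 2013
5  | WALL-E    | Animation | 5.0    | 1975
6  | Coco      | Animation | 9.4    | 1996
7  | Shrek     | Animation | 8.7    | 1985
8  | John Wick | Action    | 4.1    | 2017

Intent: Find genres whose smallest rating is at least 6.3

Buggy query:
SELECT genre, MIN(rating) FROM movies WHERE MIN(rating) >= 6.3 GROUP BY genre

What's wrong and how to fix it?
Bug: MIN() in WHERE is a misuse of aggregate

Fix: Use HAVING for the per-group MIN condition

Corrected query:
SELECT genre, MIN(rating) FROM movies GROUP BY genre HAVING MIN(rating) >= 6.3

Result:
(no rows)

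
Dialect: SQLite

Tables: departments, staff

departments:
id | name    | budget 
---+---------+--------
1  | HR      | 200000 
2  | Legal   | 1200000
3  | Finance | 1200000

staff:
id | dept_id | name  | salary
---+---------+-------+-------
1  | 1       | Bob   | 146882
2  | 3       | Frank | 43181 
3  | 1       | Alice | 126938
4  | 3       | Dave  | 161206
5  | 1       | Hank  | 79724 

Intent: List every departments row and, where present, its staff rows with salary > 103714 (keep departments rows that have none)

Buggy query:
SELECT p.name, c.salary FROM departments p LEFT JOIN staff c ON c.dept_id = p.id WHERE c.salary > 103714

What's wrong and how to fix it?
Bug: Filtering c.salary in WHERE discards the NULL rows produced by LEFT JOIN, turning it into an inner join

Fix: Move the right-table condition into the ON clause so unmatched parents are kept

Corrected query:
SELECT p.name, c.salary FROM departments p LEFT JOIN staff c ON c.dept_id = p.id AND c.salary > 103714

Result:
name    | salary
--------+-------
HR      | 126938
HR      | 146882
Legal   | NULL  
Finance | 161206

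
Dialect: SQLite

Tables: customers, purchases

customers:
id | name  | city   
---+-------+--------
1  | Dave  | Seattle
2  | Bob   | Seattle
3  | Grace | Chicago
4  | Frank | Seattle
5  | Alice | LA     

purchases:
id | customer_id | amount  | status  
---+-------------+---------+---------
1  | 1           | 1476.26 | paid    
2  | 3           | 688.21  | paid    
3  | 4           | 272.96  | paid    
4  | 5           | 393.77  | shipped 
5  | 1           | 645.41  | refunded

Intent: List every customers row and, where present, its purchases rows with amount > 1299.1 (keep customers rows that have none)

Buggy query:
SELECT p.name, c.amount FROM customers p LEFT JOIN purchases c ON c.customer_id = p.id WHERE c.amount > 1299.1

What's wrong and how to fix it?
Bug: Filtering c.amount in WHERE discards the NULL rows produced by LEFT JOIN, turning it into an inner join

Fix: Move the right-table condition into the ON clause so unmatched parents are kept

Corrected query:
SELECT p.name, c.amount FROM customers p LEFT JOIN purchases c ON c.customer_id = p.id AND c.amount > 1299.1

Result:
name  | amount 
------+--------
Dave  | 1476.26
Bob   | NULL   
Grace | NULL   
Frank | NULL   
Alice | NULL   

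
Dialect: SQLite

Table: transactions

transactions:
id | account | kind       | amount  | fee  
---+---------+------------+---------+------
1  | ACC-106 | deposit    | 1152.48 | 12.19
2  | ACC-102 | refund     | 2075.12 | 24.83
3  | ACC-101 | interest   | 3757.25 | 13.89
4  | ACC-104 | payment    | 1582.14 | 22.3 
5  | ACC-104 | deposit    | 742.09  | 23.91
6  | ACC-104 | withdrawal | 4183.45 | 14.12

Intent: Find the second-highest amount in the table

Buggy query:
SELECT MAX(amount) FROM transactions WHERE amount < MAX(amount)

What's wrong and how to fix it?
Bug: The inner MAX is an aggregate inside WHERE, which is not allowed

Fix: Compute the overall MAX in a subquery, then take MAX of rows below it

Corrected query:
SELECT MAX(amount) FROM transactions WHERE amount < (SELECT MAX(amount) FROM transactions)

Result:
MAX(amount)
-----------
3757.25    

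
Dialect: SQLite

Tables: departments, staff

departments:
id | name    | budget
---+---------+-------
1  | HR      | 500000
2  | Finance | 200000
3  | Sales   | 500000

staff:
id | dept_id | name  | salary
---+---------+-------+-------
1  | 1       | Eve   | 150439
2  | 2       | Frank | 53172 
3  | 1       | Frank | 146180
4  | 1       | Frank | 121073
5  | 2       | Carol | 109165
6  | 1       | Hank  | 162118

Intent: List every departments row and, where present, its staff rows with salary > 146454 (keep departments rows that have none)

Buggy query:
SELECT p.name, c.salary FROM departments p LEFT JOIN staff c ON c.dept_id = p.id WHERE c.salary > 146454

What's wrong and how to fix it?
Bug: Filtering c.salary in WHERE discards the NULL rows produced by LEFT JOIN, turning it into an inner join

Fix: Put 'c.salary > 146454' in the JOIN's ON clause instead of WHERE

Corrected query:
SELECT p.name, c.salary FROM departments p LEFT JOIN staff c ON c.dept_id = p.id AND c.salary > 146454

Result:
name    | salary
--------+-------
HR      | 150439
HR      | 162118
Finance | NULL  
Sales   | NULL  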